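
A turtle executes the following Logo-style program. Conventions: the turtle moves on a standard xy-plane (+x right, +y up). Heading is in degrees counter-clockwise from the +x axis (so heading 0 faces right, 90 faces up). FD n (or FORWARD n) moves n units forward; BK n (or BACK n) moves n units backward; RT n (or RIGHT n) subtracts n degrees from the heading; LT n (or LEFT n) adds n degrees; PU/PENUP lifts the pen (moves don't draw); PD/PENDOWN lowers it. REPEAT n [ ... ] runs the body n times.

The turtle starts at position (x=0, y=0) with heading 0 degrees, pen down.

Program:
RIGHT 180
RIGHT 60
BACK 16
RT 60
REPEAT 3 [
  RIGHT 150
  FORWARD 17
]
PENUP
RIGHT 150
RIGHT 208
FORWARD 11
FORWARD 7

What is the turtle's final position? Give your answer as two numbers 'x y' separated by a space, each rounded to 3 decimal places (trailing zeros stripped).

Answer: 30.115 -33.084

Derivation:
Executing turtle program step by step:
Start: pos=(0,0), heading=0, pen down
RT 180: heading 0 -> 180
RT 60: heading 180 -> 120
BK 16: (0,0) -> (8,-13.856) [heading=120, draw]
RT 60: heading 120 -> 60
REPEAT 3 [
  -- iteration 1/3 --
  RT 150: heading 60 -> 270
  FD 17: (8,-13.856) -> (8,-30.856) [heading=270, draw]
  -- iteration 2/3 --
  RT 150: heading 270 -> 120
  FD 17: (8,-30.856) -> (-0.5,-16.134) [heading=120, draw]
  -- iteration 3/3 --
  RT 150: heading 120 -> 330
  FD 17: (-0.5,-16.134) -> (14.222,-24.634) [heading=330, draw]
]
PU: pen up
RT 150: heading 330 -> 180
RT 208: heading 180 -> 332
FD 11: (14.222,-24.634) -> (23.935,-29.798) [heading=332, move]
FD 7: (23.935,-29.798) -> (30.115,-33.084) [heading=332, move]
Final: pos=(30.115,-33.084), heading=332, 4 segment(s) drawn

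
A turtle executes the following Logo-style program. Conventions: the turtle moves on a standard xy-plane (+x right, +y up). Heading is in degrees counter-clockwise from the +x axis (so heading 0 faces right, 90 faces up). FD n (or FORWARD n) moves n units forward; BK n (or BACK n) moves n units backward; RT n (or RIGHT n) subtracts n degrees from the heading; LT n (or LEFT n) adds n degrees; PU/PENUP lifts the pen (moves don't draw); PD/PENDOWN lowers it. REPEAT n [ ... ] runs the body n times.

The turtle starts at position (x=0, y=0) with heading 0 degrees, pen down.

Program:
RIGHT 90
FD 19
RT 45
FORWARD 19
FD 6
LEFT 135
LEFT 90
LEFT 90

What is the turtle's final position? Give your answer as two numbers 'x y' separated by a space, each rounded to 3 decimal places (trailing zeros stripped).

Executing turtle program step by step:
Start: pos=(0,0), heading=0, pen down
RT 90: heading 0 -> 270
FD 19: (0,0) -> (0,-19) [heading=270, draw]
RT 45: heading 270 -> 225
FD 19: (0,-19) -> (-13.435,-32.435) [heading=225, draw]
FD 6: (-13.435,-32.435) -> (-17.678,-36.678) [heading=225, draw]
LT 135: heading 225 -> 0
LT 90: heading 0 -> 90
LT 90: heading 90 -> 180
Final: pos=(-17.678,-36.678), heading=180, 3 segment(s) drawn

Answer: -17.678 -36.678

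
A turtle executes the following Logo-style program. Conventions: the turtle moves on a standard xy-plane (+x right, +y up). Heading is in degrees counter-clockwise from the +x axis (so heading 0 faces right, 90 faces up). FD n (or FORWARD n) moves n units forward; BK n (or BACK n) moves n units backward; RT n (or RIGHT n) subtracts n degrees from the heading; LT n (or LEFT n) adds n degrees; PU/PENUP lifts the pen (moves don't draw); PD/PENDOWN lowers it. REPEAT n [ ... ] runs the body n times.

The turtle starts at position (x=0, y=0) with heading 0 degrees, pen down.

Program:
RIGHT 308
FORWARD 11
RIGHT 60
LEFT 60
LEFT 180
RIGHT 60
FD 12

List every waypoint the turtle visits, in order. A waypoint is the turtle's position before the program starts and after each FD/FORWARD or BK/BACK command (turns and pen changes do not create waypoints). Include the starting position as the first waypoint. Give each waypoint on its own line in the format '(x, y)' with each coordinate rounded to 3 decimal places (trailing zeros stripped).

Executing turtle program step by step:
Start: pos=(0,0), heading=0, pen down
RT 308: heading 0 -> 52
FD 11: (0,0) -> (6.772,8.668) [heading=52, draw]
RT 60: heading 52 -> 352
LT 60: heading 352 -> 52
LT 180: heading 52 -> 232
RT 60: heading 232 -> 172
FD 12: (6.772,8.668) -> (-5.111,10.338) [heading=172, draw]
Final: pos=(-5.111,10.338), heading=172, 2 segment(s) drawn
Waypoints (3 total):
(0, 0)
(6.772, 8.668)
(-5.111, 10.338)

Answer: (0, 0)
(6.772, 8.668)
(-5.111, 10.338)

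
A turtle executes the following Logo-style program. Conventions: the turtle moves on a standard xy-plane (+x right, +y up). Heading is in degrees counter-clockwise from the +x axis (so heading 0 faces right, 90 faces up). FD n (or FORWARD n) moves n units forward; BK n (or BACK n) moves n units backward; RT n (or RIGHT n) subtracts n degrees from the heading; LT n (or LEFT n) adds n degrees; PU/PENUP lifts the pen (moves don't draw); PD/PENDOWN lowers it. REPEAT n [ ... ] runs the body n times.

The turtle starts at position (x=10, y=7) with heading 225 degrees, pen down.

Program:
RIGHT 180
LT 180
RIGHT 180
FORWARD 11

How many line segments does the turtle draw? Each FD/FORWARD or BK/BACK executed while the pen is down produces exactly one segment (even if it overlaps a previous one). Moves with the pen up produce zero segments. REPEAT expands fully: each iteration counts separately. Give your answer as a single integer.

Answer: 1

Derivation:
Executing turtle program step by step:
Start: pos=(10,7), heading=225, pen down
RT 180: heading 225 -> 45
LT 180: heading 45 -> 225
RT 180: heading 225 -> 45
FD 11: (10,7) -> (17.778,14.778) [heading=45, draw]
Final: pos=(17.778,14.778), heading=45, 1 segment(s) drawn
Segments drawn: 1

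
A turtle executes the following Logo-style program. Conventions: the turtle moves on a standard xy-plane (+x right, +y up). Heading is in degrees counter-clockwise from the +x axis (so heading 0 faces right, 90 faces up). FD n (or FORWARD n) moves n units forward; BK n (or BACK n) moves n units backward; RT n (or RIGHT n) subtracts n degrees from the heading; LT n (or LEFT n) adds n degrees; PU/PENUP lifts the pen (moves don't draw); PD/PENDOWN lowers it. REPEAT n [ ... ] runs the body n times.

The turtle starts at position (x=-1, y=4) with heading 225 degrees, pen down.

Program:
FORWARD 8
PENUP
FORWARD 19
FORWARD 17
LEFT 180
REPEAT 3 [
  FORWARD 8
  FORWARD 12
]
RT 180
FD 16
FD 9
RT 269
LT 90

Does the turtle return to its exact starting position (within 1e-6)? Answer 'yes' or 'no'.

Executing turtle program step by step:
Start: pos=(-1,4), heading=225, pen down
FD 8: (-1,4) -> (-6.657,-1.657) [heading=225, draw]
PU: pen up
FD 19: (-6.657,-1.657) -> (-20.092,-15.092) [heading=225, move]
FD 17: (-20.092,-15.092) -> (-32.113,-27.113) [heading=225, move]
LT 180: heading 225 -> 45
REPEAT 3 [
  -- iteration 1/3 --
  FD 8: (-32.113,-27.113) -> (-26.456,-21.456) [heading=45, move]
  FD 12: (-26.456,-21.456) -> (-17.971,-12.971) [heading=45, move]
  -- iteration 2/3 --
  FD 8: (-17.971,-12.971) -> (-12.314,-7.314) [heading=45, move]
  FD 12: (-12.314,-7.314) -> (-3.828,1.172) [heading=45, move]
  -- iteration 3/3 --
  FD 8: (-3.828,1.172) -> (1.828,6.828) [heading=45, move]
  FD 12: (1.828,6.828) -> (10.314,15.314) [heading=45, move]
]
RT 180: heading 45 -> 225
FD 16: (10.314,15.314) -> (-1,4) [heading=225, move]
FD 9: (-1,4) -> (-7.364,-2.364) [heading=225, move]
RT 269: heading 225 -> 316
LT 90: heading 316 -> 46
Final: pos=(-7.364,-2.364), heading=46, 1 segment(s) drawn

Start position: (-1, 4)
Final position: (-7.364, -2.364)
Distance = 9; >= 1e-6 -> NOT closed

Answer: no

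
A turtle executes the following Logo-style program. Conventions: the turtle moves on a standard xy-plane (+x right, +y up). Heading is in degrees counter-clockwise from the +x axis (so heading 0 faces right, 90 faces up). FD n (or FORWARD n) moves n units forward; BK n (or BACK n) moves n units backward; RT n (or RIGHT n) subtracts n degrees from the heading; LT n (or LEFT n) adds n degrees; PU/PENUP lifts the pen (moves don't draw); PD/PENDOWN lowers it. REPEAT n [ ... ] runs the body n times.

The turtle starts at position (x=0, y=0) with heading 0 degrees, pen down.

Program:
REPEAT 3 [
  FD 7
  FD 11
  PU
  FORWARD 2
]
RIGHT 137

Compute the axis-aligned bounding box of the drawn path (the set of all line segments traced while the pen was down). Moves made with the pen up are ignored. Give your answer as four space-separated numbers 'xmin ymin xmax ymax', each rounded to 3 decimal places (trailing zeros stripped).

Answer: 0 0 18 0

Derivation:
Executing turtle program step by step:
Start: pos=(0,0), heading=0, pen down
REPEAT 3 [
  -- iteration 1/3 --
  FD 7: (0,0) -> (7,0) [heading=0, draw]
  FD 11: (7,0) -> (18,0) [heading=0, draw]
  PU: pen up
  FD 2: (18,0) -> (20,0) [heading=0, move]
  -- iteration 2/3 --
  FD 7: (20,0) -> (27,0) [heading=0, move]
  FD 11: (27,0) -> (38,0) [heading=0, move]
  PU: pen up
  FD 2: (38,0) -> (40,0) [heading=0, move]
  -- iteration 3/3 --
  FD 7: (40,0) -> (47,0) [heading=0, move]
  FD 11: (47,0) -> (58,0) [heading=0, move]
  PU: pen up
  FD 2: (58,0) -> (60,0) [heading=0, move]
]
RT 137: heading 0 -> 223
Final: pos=(60,0), heading=223, 2 segment(s) drawn

Segment endpoints: x in {0, 7, 18}, y in {0}
xmin=0, ymin=0, xmax=18, ymax=0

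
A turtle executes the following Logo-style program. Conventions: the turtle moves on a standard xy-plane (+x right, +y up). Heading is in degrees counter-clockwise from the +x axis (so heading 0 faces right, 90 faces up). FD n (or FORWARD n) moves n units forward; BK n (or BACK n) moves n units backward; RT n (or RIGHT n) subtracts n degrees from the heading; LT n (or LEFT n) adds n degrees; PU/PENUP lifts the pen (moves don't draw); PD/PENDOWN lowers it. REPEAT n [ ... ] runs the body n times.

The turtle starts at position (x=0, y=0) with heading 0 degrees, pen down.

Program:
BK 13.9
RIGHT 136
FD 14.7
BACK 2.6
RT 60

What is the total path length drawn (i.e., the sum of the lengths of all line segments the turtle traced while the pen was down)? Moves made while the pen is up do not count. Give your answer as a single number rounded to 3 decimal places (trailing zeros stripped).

Executing turtle program step by step:
Start: pos=(0,0), heading=0, pen down
BK 13.9: (0,0) -> (-13.9,0) [heading=0, draw]
RT 136: heading 0 -> 224
FD 14.7: (-13.9,0) -> (-24.474,-10.211) [heading=224, draw]
BK 2.6: (-24.474,-10.211) -> (-22.604,-8.405) [heading=224, draw]
RT 60: heading 224 -> 164
Final: pos=(-22.604,-8.405), heading=164, 3 segment(s) drawn

Segment lengths:
  seg 1: (0,0) -> (-13.9,0), length = 13.9
  seg 2: (-13.9,0) -> (-24.474,-10.211), length = 14.7
  seg 3: (-24.474,-10.211) -> (-22.604,-8.405), length = 2.6
Total = 31.2

Answer: 31.2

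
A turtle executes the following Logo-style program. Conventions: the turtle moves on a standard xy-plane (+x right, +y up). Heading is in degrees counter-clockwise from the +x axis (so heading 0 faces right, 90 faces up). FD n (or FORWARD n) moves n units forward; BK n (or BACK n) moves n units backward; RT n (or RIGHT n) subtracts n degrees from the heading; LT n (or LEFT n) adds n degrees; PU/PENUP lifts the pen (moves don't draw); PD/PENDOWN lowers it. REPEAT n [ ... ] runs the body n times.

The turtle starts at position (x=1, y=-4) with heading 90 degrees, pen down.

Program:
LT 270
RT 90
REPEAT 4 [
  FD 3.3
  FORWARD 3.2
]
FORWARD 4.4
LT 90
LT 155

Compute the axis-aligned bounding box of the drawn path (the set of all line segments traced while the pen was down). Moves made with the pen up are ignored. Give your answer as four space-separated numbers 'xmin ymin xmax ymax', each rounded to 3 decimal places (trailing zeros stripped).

Executing turtle program step by step:
Start: pos=(1,-4), heading=90, pen down
LT 270: heading 90 -> 0
RT 90: heading 0 -> 270
REPEAT 4 [
  -- iteration 1/4 --
  FD 3.3: (1,-4) -> (1,-7.3) [heading=270, draw]
  FD 3.2: (1,-7.3) -> (1,-10.5) [heading=270, draw]
  -- iteration 2/4 --
  FD 3.3: (1,-10.5) -> (1,-13.8) [heading=270, draw]
  FD 3.2: (1,-13.8) -> (1,-17) [heading=270, draw]
  -- iteration 3/4 --
  FD 3.3: (1,-17) -> (1,-20.3) [heading=270, draw]
  FD 3.2: (1,-20.3) -> (1,-23.5) [heading=270, draw]
  -- iteration 4/4 --
  FD 3.3: (1,-23.5) -> (1,-26.8) [heading=270, draw]
  FD 3.2: (1,-26.8) -> (1,-30) [heading=270, draw]
]
FD 4.4: (1,-30) -> (1,-34.4) [heading=270, draw]
LT 90: heading 270 -> 0
LT 155: heading 0 -> 155
Final: pos=(1,-34.4), heading=155, 9 segment(s) drawn

Segment endpoints: x in {1, 1, 1, 1, 1, 1, 1, 1, 1, 1}, y in {-34.4, -30, -26.8, -23.5, -20.3, -17, -13.8, -10.5, -7.3, -4}
xmin=1, ymin=-34.4, xmax=1, ymax=-4

Answer: 1 -34.4 1 -4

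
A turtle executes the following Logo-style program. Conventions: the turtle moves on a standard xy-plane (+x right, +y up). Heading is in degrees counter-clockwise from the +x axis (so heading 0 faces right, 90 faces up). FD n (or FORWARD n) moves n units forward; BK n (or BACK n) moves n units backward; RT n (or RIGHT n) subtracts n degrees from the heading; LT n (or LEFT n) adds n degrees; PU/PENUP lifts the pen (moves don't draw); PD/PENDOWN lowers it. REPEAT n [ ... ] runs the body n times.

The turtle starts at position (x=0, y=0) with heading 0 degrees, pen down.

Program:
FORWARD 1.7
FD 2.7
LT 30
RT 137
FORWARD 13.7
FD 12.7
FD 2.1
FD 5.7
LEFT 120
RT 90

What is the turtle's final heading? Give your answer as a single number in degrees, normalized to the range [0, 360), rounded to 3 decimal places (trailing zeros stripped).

Answer: 283

Derivation:
Executing turtle program step by step:
Start: pos=(0,0), heading=0, pen down
FD 1.7: (0,0) -> (1.7,0) [heading=0, draw]
FD 2.7: (1.7,0) -> (4.4,0) [heading=0, draw]
LT 30: heading 0 -> 30
RT 137: heading 30 -> 253
FD 13.7: (4.4,0) -> (0.395,-13.101) [heading=253, draw]
FD 12.7: (0.395,-13.101) -> (-3.319,-25.246) [heading=253, draw]
FD 2.1: (-3.319,-25.246) -> (-3.933,-27.255) [heading=253, draw]
FD 5.7: (-3.933,-27.255) -> (-5.599,-32.706) [heading=253, draw]
LT 120: heading 253 -> 13
RT 90: heading 13 -> 283
Final: pos=(-5.599,-32.706), heading=283, 6 segment(s) drawn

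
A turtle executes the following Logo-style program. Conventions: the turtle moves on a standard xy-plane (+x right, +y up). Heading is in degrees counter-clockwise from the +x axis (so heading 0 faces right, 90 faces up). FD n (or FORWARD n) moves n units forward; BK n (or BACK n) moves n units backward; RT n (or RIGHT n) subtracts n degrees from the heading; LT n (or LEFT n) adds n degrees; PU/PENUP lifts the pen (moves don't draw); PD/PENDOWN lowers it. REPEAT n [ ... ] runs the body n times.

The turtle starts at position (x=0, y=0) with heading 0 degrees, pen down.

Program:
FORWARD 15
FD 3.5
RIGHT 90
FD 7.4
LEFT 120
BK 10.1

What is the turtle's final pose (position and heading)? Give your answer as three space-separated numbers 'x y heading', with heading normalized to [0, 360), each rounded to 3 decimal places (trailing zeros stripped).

Executing turtle program step by step:
Start: pos=(0,0), heading=0, pen down
FD 15: (0,0) -> (15,0) [heading=0, draw]
FD 3.5: (15,0) -> (18.5,0) [heading=0, draw]
RT 90: heading 0 -> 270
FD 7.4: (18.5,0) -> (18.5,-7.4) [heading=270, draw]
LT 120: heading 270 -> 30
BK 10.1: (18.5,-7.4) -> (9.753,-12.45) [heading=30, draw]
Final: pos=(9.753,-12.45), heading=30, 4 segment(s) drawn

Answer: 9.753 -12.45 30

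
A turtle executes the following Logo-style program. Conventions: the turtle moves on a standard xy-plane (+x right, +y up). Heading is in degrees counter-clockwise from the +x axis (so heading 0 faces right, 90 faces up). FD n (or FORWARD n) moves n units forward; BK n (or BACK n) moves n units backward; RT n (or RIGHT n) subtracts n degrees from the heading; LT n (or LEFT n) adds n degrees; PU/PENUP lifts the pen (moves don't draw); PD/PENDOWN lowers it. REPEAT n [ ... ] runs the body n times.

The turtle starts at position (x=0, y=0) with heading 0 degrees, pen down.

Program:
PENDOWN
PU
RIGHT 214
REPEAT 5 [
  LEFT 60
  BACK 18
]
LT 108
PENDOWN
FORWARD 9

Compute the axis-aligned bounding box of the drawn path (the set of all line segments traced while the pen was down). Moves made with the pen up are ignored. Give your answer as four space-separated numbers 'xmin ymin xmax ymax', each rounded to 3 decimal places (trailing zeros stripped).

Answer: -23.655 7.888 -14.923 10.065

Derivation:
Executing turtle program step by step:
Start: pos=(0,0), heading=0, pen down
PD: pen down
PU: pen up
RT 214: heading 0 -> 146
REPEAT 5 [
  -- iteration 1/5 --
  LT 60: heading 146 -> 206
  BK 18: (0,0) -> (16.178,7.891) [heading=206, move]
  -- iteration 2/5 --
  LT 60: heading 206 -> 266
  BK 18: (16.178,7.891) -> (17.434,25.847) [heading=266, move]
  -- iteration 3/5 --
  LT 60: heading 266 -> 326
  BK 18: (17.434,25.847) -> (2.511,35.912) [heading=326, move]
  -- iteration 4/5 --
  LT 60: heading 326 -> 26
  BK 18: (2.511,35.912) -> (-13.667,28.022) [heading=26, move]
  -- iteration 5/5 --
  LT 60: heading 26 -> 86
  BK 18: (-13.667,28.022) -> (-14.923,10.065) [heading=86, move]
]
LT 108: heading 86 -> 194
PD: pen down
FD 9: (-14.923,10.065) -> (-23.655,7.888) [heading=194, draw]
Final: pos=(-23.655,7.888), heading=194, 1 segment(s) drawn

Segment endpoints: x in {-23.655, -14.923}, y in {7.888, 10.065}
xmin=-23.655, ymin=7.888, xmax=-14.923, ymax=10.065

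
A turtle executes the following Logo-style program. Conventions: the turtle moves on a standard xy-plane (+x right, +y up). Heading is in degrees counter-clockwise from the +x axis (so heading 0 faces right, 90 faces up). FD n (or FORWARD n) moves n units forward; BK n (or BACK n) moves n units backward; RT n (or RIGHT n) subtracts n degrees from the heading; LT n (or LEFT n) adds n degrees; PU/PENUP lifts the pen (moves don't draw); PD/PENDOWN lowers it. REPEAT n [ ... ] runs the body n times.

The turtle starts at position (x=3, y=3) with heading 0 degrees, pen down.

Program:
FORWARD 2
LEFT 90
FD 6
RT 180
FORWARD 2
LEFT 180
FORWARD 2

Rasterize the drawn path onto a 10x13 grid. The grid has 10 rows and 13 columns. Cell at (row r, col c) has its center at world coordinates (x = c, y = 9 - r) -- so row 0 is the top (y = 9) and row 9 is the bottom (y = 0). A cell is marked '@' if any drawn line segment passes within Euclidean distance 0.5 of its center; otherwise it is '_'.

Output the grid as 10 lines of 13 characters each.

Segment 0: (3,3) -> (5,3)
Segment 1: (5,3) -> (5,9)
Segment 2: (5,9) -> (5,7)
Segment 3: (5,7) -> (5,9)

Answer: _____@_______
_____@_______
_____@_______
_____@_______
_____@_______
_____@_______
___@@@_______
_____________
_____________
_____________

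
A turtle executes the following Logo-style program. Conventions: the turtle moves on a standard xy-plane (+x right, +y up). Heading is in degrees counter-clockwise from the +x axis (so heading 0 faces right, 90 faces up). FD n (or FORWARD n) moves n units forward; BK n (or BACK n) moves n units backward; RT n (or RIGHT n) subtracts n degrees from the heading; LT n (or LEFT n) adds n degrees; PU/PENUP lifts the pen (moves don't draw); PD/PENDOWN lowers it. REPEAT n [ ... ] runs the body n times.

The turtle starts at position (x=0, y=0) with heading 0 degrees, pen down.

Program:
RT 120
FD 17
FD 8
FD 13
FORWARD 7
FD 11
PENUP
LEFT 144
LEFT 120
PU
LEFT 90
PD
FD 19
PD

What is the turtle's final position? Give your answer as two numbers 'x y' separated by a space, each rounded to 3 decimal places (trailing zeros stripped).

Answer: -39.168 -63.869

Derivation:
Executing turtle program step by step:
Start: pos=(0,0), heading=0, pen down
RT 120: heading 0 -> 240
FD 17: (0,0) -> (-8.5,-14.722) [heading=240, draw]
FD 8: (-8.5,-14.722) -> (-12.5,-21.651) [heading=240, draw]
FD 13: (-12.5,-21.651) -> (-19,-32.909) [heading=240, draw]
FD 7: (-19,-32.909) -> (-22.5,-38.971) [heading=240, draw]
FD 11: (-22.5,-38.971) -> (-28,-48.497) [heading=240, draw]
PU: pen up
LT 144: heading 240 -> 24
LT 120: heading 24 -> 144
PU: pen up
LT 90: heading 144 -> 234
PD: pen down
FD 19: (-28,-48.497) -> (-39.168,-63.869) [heading=234, draw]
PD: pen down
Final: pos=(-39.168,-63.869), heading=234, 6 segment(s) drawn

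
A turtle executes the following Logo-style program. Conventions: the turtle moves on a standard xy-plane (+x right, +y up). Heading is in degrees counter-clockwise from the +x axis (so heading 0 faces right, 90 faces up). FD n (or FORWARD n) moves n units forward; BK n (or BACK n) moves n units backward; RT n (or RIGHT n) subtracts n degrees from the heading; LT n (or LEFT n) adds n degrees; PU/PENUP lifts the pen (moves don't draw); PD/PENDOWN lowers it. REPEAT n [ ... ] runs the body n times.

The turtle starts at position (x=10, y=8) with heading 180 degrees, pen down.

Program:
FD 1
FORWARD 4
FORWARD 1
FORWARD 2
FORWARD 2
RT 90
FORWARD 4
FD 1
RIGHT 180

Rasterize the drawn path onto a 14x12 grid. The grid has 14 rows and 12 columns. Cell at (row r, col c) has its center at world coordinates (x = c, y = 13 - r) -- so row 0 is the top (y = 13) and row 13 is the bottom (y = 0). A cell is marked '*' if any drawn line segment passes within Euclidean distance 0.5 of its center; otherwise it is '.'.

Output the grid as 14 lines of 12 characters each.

Segment 0: (10,8) -> (9,8)
Segment 1: (9,8) -> (5,8)
Segment 2: (5,8) -> (4,8)
Segment 3: (4,8) -> (2,8)
Segment 4: (2,8) -> (0,8)
Segment 5: (0,8) -> (0,12)
Segment 6: (0,12) -> (0,13)

Answer: *...........
*...........
*...........
*...........
*...........
***********.
............
............
............
............
............
............
............
............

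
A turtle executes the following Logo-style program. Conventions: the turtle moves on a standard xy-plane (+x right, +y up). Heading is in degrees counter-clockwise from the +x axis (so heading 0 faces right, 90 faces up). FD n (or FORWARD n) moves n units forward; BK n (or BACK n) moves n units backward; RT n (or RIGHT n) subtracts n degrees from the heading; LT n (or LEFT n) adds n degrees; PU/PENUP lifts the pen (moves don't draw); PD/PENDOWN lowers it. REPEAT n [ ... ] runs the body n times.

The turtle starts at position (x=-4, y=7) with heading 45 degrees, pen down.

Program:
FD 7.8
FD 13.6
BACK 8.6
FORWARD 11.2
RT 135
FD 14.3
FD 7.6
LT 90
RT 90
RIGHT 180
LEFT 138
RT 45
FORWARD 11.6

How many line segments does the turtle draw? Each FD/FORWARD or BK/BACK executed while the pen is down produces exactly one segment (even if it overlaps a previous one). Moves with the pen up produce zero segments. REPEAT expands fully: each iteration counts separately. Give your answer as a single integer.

Answer: 7

Derivation:
Executing turtle program step by step:
Start: pos=(-4,7), heading=45, pen down
FD 7.8: (-4,7) -> (1.515,12.515) [heading=45, draw]
FD 13.6: (1.515,12.515) -> (11.132,22.132) [heading=45, draw]
BK 8.6: (11.132,22.132) -> (5.051,16.051) [heading=45, draw]
FD 11.2: (5.051,16.051) -> (12.971,23.971) [heading=45, draw]
RT 135: heading 45 -> 270
FD 14.3: (12.971,23.971) -> (12.971,9.671) [heading=270, draw]
FD 7.6: (12.971,9.671) -> (12.971,2.071) [heading=270, draw]
LT 90: heading 270 -> 0
RT 90: heading 0 -> 270
RT 180: heading 270 -> 90
LT 138: heading 90 -> 228
RT 45: heading 228 -> 183
FD 11.6: (12.971,2.071) -> (1.386,1.463) [heading=183, draw]
Final: pos=(1.386,1.463), heading=183, 7 segment(s) drawn
Segments drawn: 7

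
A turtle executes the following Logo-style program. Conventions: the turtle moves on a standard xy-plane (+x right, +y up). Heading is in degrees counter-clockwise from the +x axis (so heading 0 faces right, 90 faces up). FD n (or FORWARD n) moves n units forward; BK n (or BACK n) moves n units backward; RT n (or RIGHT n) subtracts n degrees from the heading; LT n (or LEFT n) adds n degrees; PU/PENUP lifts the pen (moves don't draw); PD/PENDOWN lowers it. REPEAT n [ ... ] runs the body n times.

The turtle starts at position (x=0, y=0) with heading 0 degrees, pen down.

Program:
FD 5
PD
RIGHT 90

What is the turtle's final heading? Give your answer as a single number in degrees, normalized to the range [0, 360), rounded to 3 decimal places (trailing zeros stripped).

Answer: 270

Derivation:
Executing turtle program step by step:
Start: pos=(0,0), heading=0, pen down
FD 5: (0,0) -> (5,0) [heading=0, draw]
PD: pen down
RT 90: heading 0 -> 270
Final: pos=(5,0), heading=270, 1 segment(s) drawn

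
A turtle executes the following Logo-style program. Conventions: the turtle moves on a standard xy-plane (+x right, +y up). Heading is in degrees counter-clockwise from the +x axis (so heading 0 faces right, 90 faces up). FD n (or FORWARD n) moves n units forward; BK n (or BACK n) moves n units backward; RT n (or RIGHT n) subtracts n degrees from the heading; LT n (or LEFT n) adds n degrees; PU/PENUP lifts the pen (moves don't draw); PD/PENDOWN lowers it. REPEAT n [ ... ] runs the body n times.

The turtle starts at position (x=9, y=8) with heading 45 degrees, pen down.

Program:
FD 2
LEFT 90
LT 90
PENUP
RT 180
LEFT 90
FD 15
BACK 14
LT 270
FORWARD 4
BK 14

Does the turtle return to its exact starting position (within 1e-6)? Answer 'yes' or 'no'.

Answer: no

Derivation:
Executing turtle program step by step:
Start: pos=(9,8), heading=45, pen down
FD 2: (9,8) -> (10.414,9.414) [heading=45, draw]
LT 90: heading 45 -> 135
LT 90: heading 135 -> 225
PU: pen up
RT 180: heading 225 -> 45
LT 90: heading 45 -> 135
FD 15: (10.414,9.414) -> (-0.192,20.021) [heading=135, move]
BK 14: (-0.192,20.021) -> (9.707,10.121) [heading=135, move]
LT 270: heading 135 -> 45
FD 4: (9.707,10.121) -> (12.536,12.95) [heading=45, move]
BK 14: (12.536,12.95) -> (2.636,3.05) [heading=45, move]
Final: pos=(2.636,3.05), heading=45, 1 segment(s) drawn

Start position: (9, 8)
Final position: (2.636, 3.05)
Distance = 8.062; >= 1e-6 -> NOT closed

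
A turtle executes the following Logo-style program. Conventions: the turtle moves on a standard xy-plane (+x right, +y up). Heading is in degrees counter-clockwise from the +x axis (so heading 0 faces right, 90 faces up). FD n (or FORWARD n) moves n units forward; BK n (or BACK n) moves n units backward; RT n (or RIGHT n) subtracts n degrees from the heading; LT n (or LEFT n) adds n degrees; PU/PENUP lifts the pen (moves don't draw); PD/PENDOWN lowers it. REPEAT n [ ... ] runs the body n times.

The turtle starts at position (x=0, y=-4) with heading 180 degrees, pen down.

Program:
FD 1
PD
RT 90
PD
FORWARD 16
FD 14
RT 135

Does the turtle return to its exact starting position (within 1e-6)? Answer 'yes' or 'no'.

Executing turtle program step by step:
Start: pos=(0,-4), heading=180, pen down
FD 1: (0,-4) -> (-1,-4) [heading=180, draw]
PD: pen down
RT 90: heading 180 -> 90
PD: pen down
FD 16: (-1,-4) -> (-1,12) [heading=90, draw]
FD 14: (-1,12) -> (-1,26) [heading=90, draw]
RT 135: heading 90 -> 315
Final: pos=(-1,26), heading=315, 3 segment(s) drawn

Start position: (0, -4)
Final position: (-1, 26)
Distance = 30.017; >= 1e-6 -> NOT closed

Answer: no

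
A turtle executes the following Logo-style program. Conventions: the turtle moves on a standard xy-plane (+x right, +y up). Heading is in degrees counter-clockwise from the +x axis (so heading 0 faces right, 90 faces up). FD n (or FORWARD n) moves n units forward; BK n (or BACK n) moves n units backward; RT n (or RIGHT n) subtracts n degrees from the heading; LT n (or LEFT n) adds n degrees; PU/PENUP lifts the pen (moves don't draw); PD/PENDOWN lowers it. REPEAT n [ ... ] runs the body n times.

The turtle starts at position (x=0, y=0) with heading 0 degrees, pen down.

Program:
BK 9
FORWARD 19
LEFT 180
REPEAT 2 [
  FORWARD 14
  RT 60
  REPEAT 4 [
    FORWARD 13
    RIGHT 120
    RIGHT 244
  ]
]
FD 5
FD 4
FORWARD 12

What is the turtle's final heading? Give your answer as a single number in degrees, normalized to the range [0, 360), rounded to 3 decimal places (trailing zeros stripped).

Executing turtle program step by step:
Start: pos=(0,0), heading=0, pen down
BK 9: (0,0) -> (-9,0) [heading=0, draw]
FD 19: (-9,0) -> (10,0) [heading=0, draw]
LT 180: heading 0 -> 180
REPEAT 2 [
  -- iteration 1/2 --
  FD 14: (10,0) -> (-4,0) [heading=180, draw]
  RT 60: heading 180 -> 120
  REPEAT 4 [
    -- iteration 1/4 --
    FD 13: (-4,0) -> (-10.5,11.258) [heading=120, draw]
    RT 120: heading 120 -> 0
    RT 244: heading 0 -> 116
    -- iteration 2/4 --
    FD 13: (-10.5,11.258) -> (-16.199,22.943) [heading=116, draw]
    RT 120: heading 116 -> 356
    RT 244: heading 356 -> 112
    -- iteration 3/4 --
    FD 13: (-16.199,22.943) -> (-21.069,34.996) [heading=112, draw]
    RT 120: heading 112 -> 352
    RT 244: heading 352 -> 108
    -- iteration 4/4 --
    FD 13: (-21.069,34.996) -> (-25.086,47.36) [heading=108, draw]
    RT 120: heading 108 -> 348
    RT 244: heading 348 -> 104
  ]
  -- iteration 2/2 --
  FD 14: (-25.086,47.36) -> (-28.473,60.944) [heading=104, draw]
  RT 60: heading 104 -> 44
  REPEAT 4 [
    -- iteration 1/4 --
    FD 13: (-28.473,60.944) -> (-19.121,69.974) [heading=44, draw]
    RT 120: heading 44 -> 284
    RT 244: heading 284 -> 40
    -- iteration 2/4 --
    FD 13: (-19.121,69.974) -> (-9.163,78.331) [heading=40, draw]
    RT 120: heading 40 -> 280
    RT 244: heading 280 -> 36
    -- iteration 3/4 --
    FD 13: (-9.163,78.331) -> (1.354,85.972) [heading=36, draw]
    RT 120: heading 36 -> 276
    RT 244: heading 276 -> 32
    -- iteration 4/4 --
    FD 13: (1.354,85.972) -> (12.379,92.861) [heading=32, draw]
    RT 120: heading 32 -> 272
    RT 244: heading 272 -> 28
  ]
]
FD 5: (12.379,92.861) -> (16.794,95.208) [heading=28, draw]
FD 4: (16.794,95.208) -> (20.326,97.086) [heading=28, draw]
FD 12: (20.326,97.086) -> (30.921,102.72) [heading=28, draw]
Final: pos=(30.921,102.72), heading=28, 15 segment(s) drawn

Answer: 28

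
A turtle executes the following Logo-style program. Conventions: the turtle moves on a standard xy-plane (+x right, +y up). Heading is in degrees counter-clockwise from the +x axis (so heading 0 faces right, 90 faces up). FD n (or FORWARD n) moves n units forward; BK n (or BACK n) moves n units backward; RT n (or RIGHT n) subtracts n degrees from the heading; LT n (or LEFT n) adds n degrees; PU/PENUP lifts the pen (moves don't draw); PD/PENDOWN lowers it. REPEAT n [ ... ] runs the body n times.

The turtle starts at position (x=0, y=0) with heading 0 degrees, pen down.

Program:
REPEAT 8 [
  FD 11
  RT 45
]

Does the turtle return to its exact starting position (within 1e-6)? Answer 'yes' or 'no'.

Answer: yes

Derivation:
Executing turtle program step by step:
Start: pos=(0,0), heading=0, pen down
REPEAT 8 [
  -- iteration 1/8 --
  FD 11: (0,0) -> (11,0) [heading=0, draw]
  RT 45: heading 0 -> 315
  -- iteration 2/8 --
  FD 11: (11,0) -> (18.778,-7.778) [heading=315, draw]
  RT 45: heading 315 -> 270
  -- iteration 3/8 --
  FD 11: (18.778,-7.778) -> (18.778,-18.778) [heading=270, draw]
  RT 45: heading 270 -> 225
  -- iteration 4/8 --
  FD 11: (18.778,-18.778) -> (11,-26.556) [heading=225, draw]
  RT 45: heading 225 -> 180
  -- iteration 5/8 --
  FD 11: (11,-26.556) -> (0,-26.556) [heading=180, draw]
  RT 45: heading 180 -> 135
  -- iteration 6/8 --
  FD 11: (0,-26.556) -> (-7.778,-18.778) [heading=135, draw]
  RT 45: heading 135 -> 90
  -- iteration 7/8 --
  FD 11: (-7.778,-18.778) -> (-7.778,-7.778) [heading=90, draw]
  RT 45: heading 90 -> 45
  -- iteration 8/8 --
  FD 11: (-7.778,-7.778) -> (0,0) [heading=45, draw]
  RT 45: heading 45 -> 0
]
Final: pos=(0,0), heading=0, 8 segment(s) drawn

Start position: (0, 0)
Final position: (0, 0)
Distance = 0; < 1e-6 -> CLOSED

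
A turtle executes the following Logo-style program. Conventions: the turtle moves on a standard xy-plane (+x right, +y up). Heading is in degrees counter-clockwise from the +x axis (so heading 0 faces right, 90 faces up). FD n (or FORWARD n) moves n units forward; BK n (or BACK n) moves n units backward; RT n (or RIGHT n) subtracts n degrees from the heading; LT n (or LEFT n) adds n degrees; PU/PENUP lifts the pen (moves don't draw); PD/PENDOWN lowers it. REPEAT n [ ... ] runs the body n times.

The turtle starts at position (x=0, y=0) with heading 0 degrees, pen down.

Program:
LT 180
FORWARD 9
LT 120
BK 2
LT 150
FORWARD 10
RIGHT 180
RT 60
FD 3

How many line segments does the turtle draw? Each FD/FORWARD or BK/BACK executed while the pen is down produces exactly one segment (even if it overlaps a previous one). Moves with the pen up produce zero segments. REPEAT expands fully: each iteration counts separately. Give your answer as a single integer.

Answer: 4

Derivation:
Executing turtle program step by step:
Start: pos=(0,0), heading=0, pen down
LT 180: heading 0 -> 180
FD 9: (0,0) -> (-9,0) [heading=180, draw]
LT 120: heading 180 -> 300
BK 2: (-9,0) -> (-10,1.732) [heading=300, draw]
LT 150: heading 300 -> 90
FD 10: (-10,1.732) -> (-10,11.732) [heading=90, draw]
RT 180: heading 90 -> 270
RT 60: heading 270 -> 210
FD 3: (-10,11.732) -> (-12.598,10.232) [heading=210, draw]
Final: pos=(-12.598,10.232), heading=210, 4 segment(s) drawn
Segments drawn: 4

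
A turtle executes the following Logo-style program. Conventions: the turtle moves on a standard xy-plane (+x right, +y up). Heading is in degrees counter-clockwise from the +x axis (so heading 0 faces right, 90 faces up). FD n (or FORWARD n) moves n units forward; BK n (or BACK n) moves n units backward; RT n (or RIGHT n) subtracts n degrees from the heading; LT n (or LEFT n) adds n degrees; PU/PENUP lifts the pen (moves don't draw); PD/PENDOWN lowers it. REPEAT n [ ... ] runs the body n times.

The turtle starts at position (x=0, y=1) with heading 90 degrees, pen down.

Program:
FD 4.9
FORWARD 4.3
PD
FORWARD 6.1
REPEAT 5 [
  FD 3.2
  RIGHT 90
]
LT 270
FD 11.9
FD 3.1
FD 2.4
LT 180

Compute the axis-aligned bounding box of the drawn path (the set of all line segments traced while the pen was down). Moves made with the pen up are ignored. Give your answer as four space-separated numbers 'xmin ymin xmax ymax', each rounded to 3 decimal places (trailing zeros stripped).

Executing turtle program step by step:
Start: pos=(0,1), heading=90, pen down
FD 4.9: (0,1) -> (0,5.9) [heading=90, draw]
FD 4.3: (0,5.9) -> (0,10.2) [heading=90, draw]
PD: pen down
FD 6.1: (0,10.2) -> (0,16.3) [heading=90, draw]
REPEAT 5 [
  -- iteration 1/5 --
  FD 3.2: (0,16.3) -> (0,19.5) [heading=90, draw]
  RT 90: heading 90 -> 0
  -- iteration 2/5 --
  FD 3.2: (0,19.5) -> (3.2,19.5) [heading=0, draw]
  RT 90: heading 0 -> 270
  -- iteration 3/5 --
  FD 3.2: (3.2,19.5) -> (3.2,16.3) [heading=270, draw]
  RT 90: heading 270 -> 180
  -- iteration 4/5 --
  FD 3.2: (3.2,16.3) -> (0,16.3) [heading=180, draw]
  RT 90: heading 180 -> 90
  -- iteration 5/5 --
  FD 3.2: (0,16.3) -> (0,19.5) [heading=90, draw]
  RT 90: heading 90 -> 0
]
LT 270: heading 0 -> 270
FD 11.9: (0,19.5) -> (0,7.6) [heading=270, draw]
FD 3.1: (0,7.6) -> (0,4.5) [heading=270, draw]
FD 2.4: (0,4.5) -> (0,2.1) [heading=270, draw]
LT 180: heading 270 -> 90
Final: pos=(0,2.1), heading=90, 11 segment(s) drawn

Segment endpoints: x in {0, 0, 0, 0, 0, 0, 0, 0, 0, 0, 3.2}, y in {1, 2.1, 4.5, 5.9, 7.6, 10.2, 16.3, 19.5}
xmin=0, ymin=1, xmax=3.2, ymax=19.5

Answer: 0 1 3.2 19.5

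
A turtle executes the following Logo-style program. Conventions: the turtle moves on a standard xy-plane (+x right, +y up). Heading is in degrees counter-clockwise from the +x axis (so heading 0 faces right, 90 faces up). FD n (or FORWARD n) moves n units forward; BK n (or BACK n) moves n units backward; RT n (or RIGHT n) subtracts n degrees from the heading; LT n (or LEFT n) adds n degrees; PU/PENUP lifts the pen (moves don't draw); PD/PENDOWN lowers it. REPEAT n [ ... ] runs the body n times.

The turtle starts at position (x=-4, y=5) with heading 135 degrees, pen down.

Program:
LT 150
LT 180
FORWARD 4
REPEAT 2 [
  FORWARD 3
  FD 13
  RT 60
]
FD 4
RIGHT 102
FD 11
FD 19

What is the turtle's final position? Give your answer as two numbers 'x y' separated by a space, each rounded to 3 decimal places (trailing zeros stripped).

Answer: -7.619 7.867

Derivation:
Executing turtle program step by step:
Start: pos=(-4,5), heading=135, pen down
LT 150: heading 135 -> 285
LT 180: heading 285 -> 105
FD 4: (-4,5) -> (-5.035,8.864) [heading=105, draw]
REPEAT 2 [
  -- iteration 1/2 --
  FD 3: (-5.035,8.864) -> (-5.812,11.761) [heading=105, draw]
  FD 13: (-5.812,11.761) -> (-9.176,24.319) [heading=105, draw]
  RT 60: heading 105 -> 45
  -- iteration 2/2 --
  FD 3: (-9.176,24.319) -> (-7.055,26.44) [heading=45, draw]
  FD 13: (-7.055,26.44) -> (2.137,35.632) [heading=45, draw]
  RT 60: heading 45 -> 345
]
FD 4: (2.137,35.632) -> (6.001,34.597) [heading=345, draw]
RT 102: heading 345 -> 243
FD 11: (6.001,34.597) -> (1.007,24.796) [heading=243, draw]
FD 19: (1.007,24.796) -> (-7.619,7.867) [heading=243, draw]
Final: pos=(-7.619,7.867), heading=243, 8 segment(s) drawn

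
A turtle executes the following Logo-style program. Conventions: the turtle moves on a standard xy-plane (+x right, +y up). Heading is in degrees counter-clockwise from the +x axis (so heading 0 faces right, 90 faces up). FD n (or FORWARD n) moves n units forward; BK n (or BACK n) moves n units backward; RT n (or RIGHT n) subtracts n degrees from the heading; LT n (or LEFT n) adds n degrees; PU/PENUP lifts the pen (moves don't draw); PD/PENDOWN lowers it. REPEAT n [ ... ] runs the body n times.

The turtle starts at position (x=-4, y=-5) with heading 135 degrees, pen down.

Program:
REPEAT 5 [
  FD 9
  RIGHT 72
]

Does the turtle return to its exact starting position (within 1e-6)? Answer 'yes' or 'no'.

Executing turtle program step by step:
Start: pos=(-4,-5), heading=135, pen down
REPEAT 5 [
  -- iteration 1/5 --
  FD 9: (-4,-5) -> (-10.364,1.364) [heading=135, draw]
  RT 72: heading 135 -> 63
  -- iteration 2/5 --
  FD 9: (-10.364,1.364) -> (-6.278,9.383) [heading=63, draw]
  RT 72: heading 63 -> 351
  -- iteration 3/5 --
  FD 9: (-6.278,9.383) -> (2.611,7.975) [heading=351, draw]
  RT 72: heading 351 -> 279
  -- iteration 4/5 --
  FD 9: (2.611,7.975) -> (4.019,-0.914) [heading=279, draw]
  RT 72: heading 279 -> 207
  -- iteration 5/5 --
  FD 9: (4.019,-0.914) -> (-4,-5) [heading=207, draw]
  RT 72: heading 207 -> 135
]
Final: pos=(-4,-5), heading=135, 5 segment(s) drawn

Start position: (-4, -5)
Final position: (-4, -5)
Distance = 0; < 1e-6 -> CLOSED

Answer: yes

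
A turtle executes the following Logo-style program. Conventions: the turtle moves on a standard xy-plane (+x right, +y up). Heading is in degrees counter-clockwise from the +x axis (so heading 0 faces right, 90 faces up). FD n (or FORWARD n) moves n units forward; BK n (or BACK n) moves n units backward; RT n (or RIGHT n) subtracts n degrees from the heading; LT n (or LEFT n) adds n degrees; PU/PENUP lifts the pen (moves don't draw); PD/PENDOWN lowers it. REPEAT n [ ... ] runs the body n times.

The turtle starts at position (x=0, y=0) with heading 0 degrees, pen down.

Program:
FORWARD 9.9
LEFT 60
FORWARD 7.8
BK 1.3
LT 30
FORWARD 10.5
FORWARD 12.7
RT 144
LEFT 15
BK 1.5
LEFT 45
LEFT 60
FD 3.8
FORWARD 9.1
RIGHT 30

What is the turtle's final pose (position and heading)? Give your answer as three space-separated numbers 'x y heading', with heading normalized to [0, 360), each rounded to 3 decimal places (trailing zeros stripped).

Answer: 17.231 41.558 36

Derivation:
Executing turtle program step by step:
Start: pos=(0,0), heading=0, pen down
FD 9.9: (0,0) -> (9.9,0) [heading=0, draw]
LT 60: heading 0 -> 60
FD 7.8: (9.9,0) -> (13.8,6.755) [heading=60, draw]
BK 1.3: (13.8,6.755) -> (13.15,5.629) [heading=60, draw]
LT 30: heading 60 -> 90
FD 10.5: (13.15,5.629) -> (13.15,16.129) [heading=90, draw]
FD 12.7: (13.15,16.129) -> (13.15,28.829) [heading=90, draw]
RT 144: heading 90 -> 306
LT 15: heading 306 -> 321
BK 1.5: (13.15,28.829) -> (11.984,29.773) [heading=321, draw]
LT 45: heading 321 -> 6
LT 60: heading 6 -> 66
FD 3.8: (11.984,29.773) -> (13.53,33.245) [heading=66, draw]
FD 9.1: (13.53,33.245) -> (17.231,41.558) [heading=66, draw]
RT 30: heading 66 -> 36
Final: pos=(17.231,41.558), heading=36, 8 segment(s) drawn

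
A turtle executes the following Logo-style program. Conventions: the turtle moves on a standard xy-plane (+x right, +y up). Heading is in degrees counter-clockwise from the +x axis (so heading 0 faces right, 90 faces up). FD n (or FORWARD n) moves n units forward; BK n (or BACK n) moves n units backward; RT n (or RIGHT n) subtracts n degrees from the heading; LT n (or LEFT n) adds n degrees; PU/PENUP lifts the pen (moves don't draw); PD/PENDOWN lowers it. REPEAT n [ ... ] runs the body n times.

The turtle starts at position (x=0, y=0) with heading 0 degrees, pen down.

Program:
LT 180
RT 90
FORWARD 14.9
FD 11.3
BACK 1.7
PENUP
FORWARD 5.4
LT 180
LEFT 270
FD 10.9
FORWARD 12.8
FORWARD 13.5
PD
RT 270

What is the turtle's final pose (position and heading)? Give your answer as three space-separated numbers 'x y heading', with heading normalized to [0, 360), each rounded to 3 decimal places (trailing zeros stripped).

Answer: -37.2 29.9 270

Derivation:
Executing turtle program step by step:
Start: pos=(0,0), heading=0, pen down
LT 180: heading 0 -> 180
RT 90: heading 180 -> 90
FD 14.9: (0,0) -> (0,14.9) [heading=90, draw]
FD 11.3: (0,14.9) -> (0,26.2) [heading=90, draw]
BK 1.7: (0,26.2) -> (0,24.5) [heading=90, draw]
PU: pen up
FD 5.4: (0,24.5) -> (0,29.9) [heading=90, move]
LT 180: heading 90 -> 270
LT 270: heading 270 -> 180
FD 10.9: (0,29.9) -> (-10.9,29.9) [heading=180, move]
FD 12.8: (-10.9,29.9) -> (-23.7,29.9) [heading=180, move]
FD 13.5: (-23.7,29.9) -> (-37.2,29.9) [heading=180, move]
PD: pen down
RT 270: heading 180 -> 270
Final: pos=(-37.2,29.9), heading=270, 3 segment(s) drawn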